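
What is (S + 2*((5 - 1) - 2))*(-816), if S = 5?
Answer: -7344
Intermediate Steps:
(S + 2*((5 - 1) - 2))*(-816) = (5 + 2*((5 - 1) - 2))*(-816) = (5 + 2*(4 - 2))*(-816) = (5 + 2*2)*(-816) = (5 + 4)*(-816) = 9*(-816) = -7344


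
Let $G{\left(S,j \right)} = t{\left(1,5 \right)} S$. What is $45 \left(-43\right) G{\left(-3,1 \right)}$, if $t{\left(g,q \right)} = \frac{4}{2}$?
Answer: $11610$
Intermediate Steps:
$t{\left(g,q \right)} = 2$ ($t{\left(g,q \right)} = 4 \cdot \frac{1}{2} = 2$)
$G{\left(S,j \right)} = 2 S$
$45 \left(-43\right) G{\left(-3,1 \right)} = 45 \left(-43\right) 2 \left(-3\right) = \left(-1935\right) \left(-6\right) = 11610$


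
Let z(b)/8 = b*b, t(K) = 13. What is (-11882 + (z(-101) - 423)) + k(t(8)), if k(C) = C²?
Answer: 69472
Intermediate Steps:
z(b) = 8*b² (z(b) = 8*(b*b) = 8*b²)
(-11882 + (z(-101) - 423)) + k(t(8)) = (-11882 + (8*(-101)² - 423)) + 13² = (-11882 + (8*10201 - 423)) + 169 = (-11882 + (81608 - 423)) + 169 = (-11882 + 81185) + 169 = 69303 + 169 = 69472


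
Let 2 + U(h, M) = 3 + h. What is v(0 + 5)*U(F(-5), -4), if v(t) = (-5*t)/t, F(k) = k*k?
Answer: -130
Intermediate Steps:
F(k) = k²
U(h, M) = 1 + h (U(h, M) = -2 + (3 + h) = 1 + h)
v(t) = -5
v(0 + 5)*U(F(-5), -4) = -5*(1 + (-5)²) = -5*(1 + 25) = -5*26 = -130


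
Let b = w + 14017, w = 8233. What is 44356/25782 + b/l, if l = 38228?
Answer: 567322667/246398574 ≈ 2.3025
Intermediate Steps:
b = 22250 (b = 8233 + 14017 = 22250)
44356/25782 + b/l = 44356/25782 + 22250/38228 = 44356*(1/25782) + 22250*(1/38228) = 22178/12891 + 11125/19114 = 567322667/246398574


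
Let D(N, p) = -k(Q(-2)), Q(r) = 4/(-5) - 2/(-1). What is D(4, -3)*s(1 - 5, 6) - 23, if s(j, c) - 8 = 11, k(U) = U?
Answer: -229/5 ≈ -45.800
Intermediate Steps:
Q(r) = 6/5 (Q(r) = 4*(-1/5) - 2*(-1) = -4/5 + 2 = 6/5)
s(j, c) = 19 (s(j, c) = 8 + 11 = 19)
D(N, p) = -6/5 (D(N, p) = -1*6/5 = -6/5)
D(4, -3)*s(1 - 5, 6) - 23 = -6/5*19 - 23 = -114/5 - 23 = -229/5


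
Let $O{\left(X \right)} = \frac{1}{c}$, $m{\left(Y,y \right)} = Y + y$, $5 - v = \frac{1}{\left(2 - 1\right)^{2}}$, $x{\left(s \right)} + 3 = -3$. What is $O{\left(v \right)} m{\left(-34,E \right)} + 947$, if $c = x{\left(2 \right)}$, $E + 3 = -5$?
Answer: $954$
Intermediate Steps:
$E = -8$ ($E = -3 - 5 = -8$)
$x{\left(s \right)} = -6$ ($x{\left(s \right)} = -3 - 3 = -6$)
$c = -6$
$v = 4$ ($v = 5 - \frac{1}{\left(2 - 1\right)^{2}} = 5 - \frac{1}{1^{2}} = 5 - 1^{-1} = 5 - 1 = 4$)
$O{\left(X \right)} = - \frac{1}{6}$ ($O{\left(X \right)} = \frac{1}{-6} = - \frac{1}{6}$)
$O{\left(v \right)} m{\left(-34,E \right)} + 947 = - \frac{-34 - 8}{6} + 947 = \left(- \frac{1}{6}\right) \left(-42\right) + 947 = 7 + 947 = 954$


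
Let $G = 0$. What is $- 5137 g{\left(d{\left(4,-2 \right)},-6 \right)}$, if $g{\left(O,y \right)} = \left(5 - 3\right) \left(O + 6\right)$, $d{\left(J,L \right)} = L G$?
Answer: $-61644$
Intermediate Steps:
$d{\left(J,L \right)} = 0$ ($d{\left(J,L \right)} = L 0 = 0$)
$g{\left(O,y \right)} = 12 + 2 O$ ($g{\left(O,y \right)} = 2 \left(6 + O\right) = 12 + 2 O$)
$- 5137 g{\left(d{\left(4,-2 \right)},-6 \right)} = - 5137 \left(12 + 2 \cdot 0\right) = - 5137 \left(12 + 0\right) = \left(-5137\right) 12 = -61644$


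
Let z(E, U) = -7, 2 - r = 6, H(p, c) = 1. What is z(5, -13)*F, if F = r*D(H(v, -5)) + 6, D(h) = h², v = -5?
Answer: -14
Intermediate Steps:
r = -4 (r = 2 - 1*6 = 2 - 6 = -4)
F = 2 (F = -4*1² + 6 = -4*1 + 6 = -4 + 6 = 2)
z(5, -13)*F = -7*2 = -14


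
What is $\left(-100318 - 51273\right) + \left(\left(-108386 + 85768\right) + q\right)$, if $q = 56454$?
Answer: $-117755$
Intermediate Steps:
$\left(-100318 - 51273\right) + \left(\left(-108386 + 85768\right) + q\right) = \left(-100318 - 51273\right) + \left(\left(-108386 + 85768\right) + 56454\right) = -151591 + \left(-22618 + 56454\right) = -151591 + 33836 = -117755$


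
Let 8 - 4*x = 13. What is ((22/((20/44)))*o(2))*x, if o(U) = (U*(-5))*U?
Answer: 1210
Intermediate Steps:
o(U) = -5*U² (o(U) = (-5*U)*U = -5*U²)
x = -5/4 (x = 2 - ¼*13 = 2 - 13/4 = -5/4 ≈ -1.2500)
((22/((20/44)))*o(2))*x = ((22/((20/44)))*(-5*2²))*(-5/4) = ((22/((20*(1/44))))*(-5*4))*(-5/4) = ((22/(5/11))*(-20))*(-5/4) = ((22*(11/5))*(-20))*(-5/4) = ((242/5)*(-20))*(-5/4) = -968*(-5/4) = 1210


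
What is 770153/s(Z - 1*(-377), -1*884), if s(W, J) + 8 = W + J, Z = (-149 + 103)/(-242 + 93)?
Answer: -114752797/76689 ≈ -1496.3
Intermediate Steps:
Z = 46/149 (Z = -46/(-149) = -46*(-1/149) = 46/149 ≈ 0.30872)
s(W, J) = -8 + J + W (s(W, J) = -8 + (W + J) = -8 + (J + W) = -8 + J + W)
770153/s(Z - 1*(-377), -1*884) = 770153/(-8 - 1*884 + (46/149 - 1*(-377))) = 770153/(-8 - 884 + (46/149 + 377)) = 770153/(-8 - 884 + 56219/149) = 770153/(-76689/149) = 770153*(-149/76689) = -114752797/76689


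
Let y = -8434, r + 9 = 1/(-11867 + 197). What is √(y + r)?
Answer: I*√1149842894370/11670 ≈ 91.886*I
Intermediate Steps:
r = -105031/11670 (r = -9 + 1/(-11867 + 197) = -9 + 1/(-11670) = -9 - 1/11670 = -105031/11670 ≈ -9.0001)
√(y + r) = √(-8434 - 105031/11670) = √(-98529811/11670) = I*√1149842894370/11670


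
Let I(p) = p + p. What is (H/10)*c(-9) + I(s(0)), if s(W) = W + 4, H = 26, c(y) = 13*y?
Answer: -1481/5 ≈ -296.20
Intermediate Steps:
s(W) = 4 + W
I(p) = 2*p
(H/10)*c(-9) + I(s(0)) = (26/10)*(13*(-9)) + 2*(4 + 0) = (26*(1/10))*(-117) + 2*4 = (13/5)*(-117) + 8 = -1521/5 + 8 = -1481/5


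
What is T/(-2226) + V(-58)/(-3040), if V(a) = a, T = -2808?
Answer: 722119/563920 ≈ 1.2805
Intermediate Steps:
T/(-2226) + V(-58)/(-3040) = -2808/(-2226) - 58/(-3040) = -2808*(-1/2226) - 58*(-1/3040) = 468/371 + 29/1520 = 722119/563920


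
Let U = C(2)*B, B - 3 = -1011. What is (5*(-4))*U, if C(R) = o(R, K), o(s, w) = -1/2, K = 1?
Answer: -10080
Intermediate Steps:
o(s, w) = -1/2 (o(s, w) = -1*1/2 = -1/2)
C(R) = -1/2
B = -1008 (B = 3 - 1011 = -1008)
U = 504 (U = -1/2*(-1008) = 504)
(5*(-4))*U = (5*(-4))*504 = -20*504 = -10080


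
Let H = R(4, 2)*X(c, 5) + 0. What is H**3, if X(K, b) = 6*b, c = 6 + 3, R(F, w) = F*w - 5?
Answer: 729000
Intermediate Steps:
R(F, w) = -5 + F*w
c = 9
H = 90 (H = (-5 + 4*2)*(6*5) + 0 = (-5 + 8)*30 + 0 = 3*30 + 0 = 90 + 0 = 90)
H**3 = 90**3 = 729000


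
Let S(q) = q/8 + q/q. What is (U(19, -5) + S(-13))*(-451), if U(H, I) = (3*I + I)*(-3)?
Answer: -214225/8 ≈ -26778.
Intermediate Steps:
U(H, I) = -12*I (U(H, I) = (4*I)*(-3) = -12*I)
S(q) = 1 + q/8 (S(q) = q*(⅛) + 1 = q/8 + 1 = 1 + q/8)
(U(19, -5) + S(-13))*(-451) = (-12*(-5) + (1 + (⅛)*(-13)))*(-451) = (60 + (1 - 13/8))*(-451) = (60 - 5/8)*(-451) = (475/8)*(-451) = -214225/8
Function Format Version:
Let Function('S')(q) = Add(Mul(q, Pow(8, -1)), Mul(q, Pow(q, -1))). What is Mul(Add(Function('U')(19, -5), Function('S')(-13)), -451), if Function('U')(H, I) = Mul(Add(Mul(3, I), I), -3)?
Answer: Rational(-214225, 8) ≈ -26778.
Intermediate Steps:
Function('U')(H, I) = Mul(-12, I) (Function('U')(H, I) = Mul(Mul(4, I), -3) = Mul(-12, I))
Function('S')(q) = Add(1, Mul(Rational(1, 8), q)) (Function('S')(q) = Add(Mul(q, Rational(1, 8)), 1) = Add(Mul(Rational(1, 8), q), 1) = Add(1, Mul(Rational(1, 8), q)))
Mul(Add(Function('U')(19, -5), Function('S')(-13)), -451) = Mul(Add(Mul(-12, -5), Add(1, Mul(Rational(1, 8), -13))), -451) = Mul(Add(60, Add(1, Rational(-13, 8))), -451) = Mul(Add(60, Rational(-5, 8)), -451) = Mul(Rational(475, 8), -451) = Rational(-214225, 8)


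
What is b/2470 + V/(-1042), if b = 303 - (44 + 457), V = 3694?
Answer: -2332624/643435 ≈ -3.6253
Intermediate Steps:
b = -198 (b = 303 - 1*501 = 303 - 501 = -198)
b/2470 + V/(-1042) = -198/2470 + 3694/(-1042) = -198*1/2470 + 3694*(-1/1042) = -99/1235 - 1847/521 = -2332624/643435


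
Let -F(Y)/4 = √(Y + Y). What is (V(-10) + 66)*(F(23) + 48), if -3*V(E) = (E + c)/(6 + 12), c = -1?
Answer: 28600/9 - 7150*√46/27 ≈ 1381.7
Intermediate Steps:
F(Y) = -4*√2*√Y (F(Y) = -4*√(Y + Y) = -4*√2*√Y)
V(E) = 1/54 - E/54 (V(E) = -(E - 1)/(3*(6 + 12)) = -(-1 + E)/(3*18) = -(-1/18 + E/18)/3 = 1/54 - E/54)
(V(-10) + 66)*(F(23) + 48) = ((1/54 - 1/54*(-10)) + 66)*(-4*√2*√23 + 48) = ((1/54 + 5/27) + 66)*(-4*√46 + 48) = (11/54 + 66)*(48 - 4*√46) = 3575*(48 - 4*√46)/54 = 28600/9 - 7150*√46/27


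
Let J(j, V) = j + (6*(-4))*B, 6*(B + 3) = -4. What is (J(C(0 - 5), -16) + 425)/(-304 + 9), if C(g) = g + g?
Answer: -503/295 ≈ -1.7051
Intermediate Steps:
B = -11/3 (B = -3 + (⅙)*(-4) = -3 - ⅔ = -11/3 ≈ -3.6667)
C(g) = 2*g
J(j, V) = 88 + j (J(j, V) = j + (6*(-4))*(-11/3) = j - 24*(-11/3) = j + 88 = 88 + j)
(J(C(0 - 5), -16) + 425)/(-304 + 9) = ((88 + 2*(0 - 5)) + 425)/(-304 + 9) = ((88 + 2*(-5)) + 425)/(-295) = ((88 - 10) + 425)*(-1/295) = (78 + 425)*(-1/295) = 503*(-1/295) = -503/295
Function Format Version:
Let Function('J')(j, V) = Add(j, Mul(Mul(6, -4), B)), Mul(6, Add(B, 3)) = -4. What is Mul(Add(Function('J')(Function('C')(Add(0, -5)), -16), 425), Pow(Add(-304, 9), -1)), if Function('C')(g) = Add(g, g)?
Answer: Rational(-503, 295) ≈ -1.7051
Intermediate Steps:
B = Rational(-11, 3) (B = Add(-3, Mul(Rational(1, 6), -4)) = Add(-3, Rational(-2, 3)) = Rational(-11, 3) ≈ -3.6667)
Function('C')(g) = Mul(2, g)
Function('J')(j, V) = Add(88, j) (Function('J')(j, V) = Add(j, Mul(Mul(6, -4), Rational(-11, 3))) = Add(j, Mul(-24, Rational(-11, 3))) = Add(j, 88) = Add(88, j))
Mul(Add(Function('J')(Function('C')(Add(0, -5)), -16), 425), Pow(Add(-304, 9), -1)) = Mul(Add(Add(88, Mul(2, Add(0, -5))), 425), Pow(Add(-304, 9), -1)) = Mul(Add(Add(88, Mul(2, -5)), 425), Pow(-295, -1)) = Mul(Add(Add(88, -10), 425), Rational(-1, 295)) = Mul(Add(78, 425), Rational(-1, 295)) = Mul(503, Rational(-1, 295)) = Rational(-503, 295)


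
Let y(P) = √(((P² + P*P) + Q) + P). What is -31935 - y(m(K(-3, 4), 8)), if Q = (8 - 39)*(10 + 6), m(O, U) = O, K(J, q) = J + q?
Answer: -31935 - I*√493 ≈ -31935.0 - 22.204*I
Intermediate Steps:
Q = -496 (Q = -31*16 = -496)
y(P) = √(-496 + P + 2*P²) (y(P) = √(((P² + P*P) - 496) + P) = √(((P² + P²) - 496) + P) = √((2*P² - 496) + P) = √((-496 + 2*P²) + P) = √(-496 + P + 2*P²))
-31935 - y(m(K(-3, 4), 8)) = -31935 - √(-496 + (-3 + 4) + 2*(-3 + 4)²) = -31935 - √(-496 + 1 + 2*1²) = -31935 - √(-496 + 1 + 2*1) = -31935 - √(-496 + 1 + 2) = -31935 - √(-493) = -31935 - I*√493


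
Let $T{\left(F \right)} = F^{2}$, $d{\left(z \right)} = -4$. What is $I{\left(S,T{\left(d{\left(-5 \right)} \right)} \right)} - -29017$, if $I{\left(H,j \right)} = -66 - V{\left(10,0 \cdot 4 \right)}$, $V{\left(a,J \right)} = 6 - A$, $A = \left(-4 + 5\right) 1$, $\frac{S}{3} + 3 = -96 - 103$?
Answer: $28946$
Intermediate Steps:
$S = -606$ ($S = -9 + 3 \left(-96 - 103\right) = -9 + 3 \left(-199\right) = -9 - 597 = -606$)
$A = 1$ ($A = 1 \cdot 1 = 1$)
$V{\left(a,J \right)} = 5$ ($V{\left(a,J \right)} = 6 - 1 = 5$)
$I{\left(H,j \right)} = -71$ ($I{\left(H,j \right)} = -66 - 5 = -71$)
$I{\left(S,T{\left(d{\left(-5 \right)} \right)} \right)} - -29017 = -71 - -29017 = -71 + 29017 = 28946$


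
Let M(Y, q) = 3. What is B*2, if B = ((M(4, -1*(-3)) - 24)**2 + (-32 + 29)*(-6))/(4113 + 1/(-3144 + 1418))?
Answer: 1584468/7099037 ≈ 0.22319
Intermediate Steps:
B = 792234/7099037 (B = ((3 - 24)**2 + (-32 + 29)*(-6))/(4113 + 1/(-3144 + 1418)) = ((-21)**2 - 3*(-6))/(4113 + 1/(-1726)) = (441 + 18)/(4113 - 1/1726) = 459/(7099037/1726) = 459*(1726/7099037) = 792234/7099037 ≈ 0.11160)
B*2 = (792234/7099037)*2 = 1584468/7099037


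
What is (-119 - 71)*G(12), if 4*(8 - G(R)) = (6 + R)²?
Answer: 13870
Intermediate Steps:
G(R) = 8 - (6 + R)²/4
(-119 - 71)*G(12) = (-119 - 71)*(8 - (6 + 12)²/4) = -190*(8 - ¼*18²) = -190*(8 - ¼*324) = -190*(8 - 81) = -190*(-73) = 13870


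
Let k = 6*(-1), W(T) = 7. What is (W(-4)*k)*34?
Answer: -1428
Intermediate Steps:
k = -6
(W(-4)*k)*34 = (7*(-6))*34 = -42*34 = -1428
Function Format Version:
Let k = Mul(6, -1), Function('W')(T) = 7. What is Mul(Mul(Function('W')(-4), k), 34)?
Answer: -1428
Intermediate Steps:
k = -6
Mul(Mul(Function('W')(-4), k), 34) = Mul(Mul(7, -6), 34) = Mul(-42, 34) = -1428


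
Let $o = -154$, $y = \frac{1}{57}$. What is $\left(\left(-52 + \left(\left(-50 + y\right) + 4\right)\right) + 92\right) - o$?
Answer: $\frac{8437}{57} \approx 148.02$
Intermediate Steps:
$y = \frac{1}{57} \approx 0.017544$
$\left(\left(-52 + \left(\left(-50 + y\right) + 4\right)\right) + 92\right) - o = \left(\left(-52 + \left(\left(-50 + \frac{1}{57}\right) + 4\right)\right) + 92\right) - -154 = \left(\left(-52 + \left(- \frac{2849}{57} + 4\right)\right) + 92\right) + 154 = \left(\left(-52 - \frac{2621}{57}\right) + 92\right) + 154 = \left(- \frac{5585}{57} + 92\right) + 154 = - \frac{341}{57} + 154 = \frac{8437}{57}$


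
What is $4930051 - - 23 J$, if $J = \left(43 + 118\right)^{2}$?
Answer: $5526234$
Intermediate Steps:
$J = 25921$ ($J = 161^{2} = 25921$)
$4930051 - - 23 J = 4930051 - \left(-23\right) 25921 = 4930051 - -596183 = 4930051 + 596183 = 5526234$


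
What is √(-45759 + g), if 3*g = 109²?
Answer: 2*I*√94047/3 ≈ 204.45*I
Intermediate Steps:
g = 11881/3 (g = (⅓)*109² = (⅓)*11881 = 11881/3 ≈ 3960.3)
√(-45759 + g) = √(-45759 + 11881/3) = √(-125396/3) = 2*I*√94047/3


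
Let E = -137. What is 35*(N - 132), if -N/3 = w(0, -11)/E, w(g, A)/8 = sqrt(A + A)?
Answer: -4620 + 840*I*sqrt(22)/137 ≈ -4620.0 + 28.759*I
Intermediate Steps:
w(g, A) = 8*sqrt(2)*sqrt(A) (w(g, A) = 8*sqrt(A + A) = 8*sqrt(2*A) = 8*(sqrt(2)*sqrt(A)) = 8*sqrt(2)*sqrt(A))
N = 24*I*sqrt(22)/137 (N = -3*8*sqrt(2)*sqrt(-11)/(-137) = -3*8*sqrt(2)*(I*sqrt(11))*(-1)/137 = -3*8*I*sqrt(22)*(-1)/137 = -(-24)*I*sqrt(22)/137 = 24*I*sqrt(22)/137 ≈ 0.82168*I)
35*(N - 132) = 35*(24*I*sqrt(22)/137 - 132) = 35*(-132 + 24*I*sqrt(22)/137) = -4620 + 840*I*sqrt(22)/137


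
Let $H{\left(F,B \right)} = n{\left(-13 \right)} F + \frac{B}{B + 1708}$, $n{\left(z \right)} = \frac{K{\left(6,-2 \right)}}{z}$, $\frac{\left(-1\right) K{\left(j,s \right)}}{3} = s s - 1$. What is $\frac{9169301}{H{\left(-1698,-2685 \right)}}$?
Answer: $- \frac{116459292001}{14895609} \approx -7818.4$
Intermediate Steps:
$K{\left(j,s \right)} = 3 - 3 s^{2}$ ($K{\left(j,s \right)} = - 3 \left(s s - 1\right) = - 3 \left(s^{2} - 1\right) = - 3 \left(-1 + s^{2}\right) = 3 - 3 s^{2}$)
$n{\left(z \right)} = - \frac{9}{z}$ ($n{\left(z \right)} = \frac{3 - 3 \left(-2\right)^{2}}{z} = \frac{3 - 12}{z} = - \frac{9}{z}$)
$H{\left(F,B \right)} = \frac{9 F}{13} + \frac{B}{1708 + B}$ ($H{\left(F,B \right)} = - \frac{9}{-13} F + \frac{B}{B + 1708} = \left(-9\right) \left(- \frac{1}{13}\right) F + \frac{B}{1708 + B} = \frac{9 F}{13} + \frac{B}{1708 + B}$)
$\frac{9169301}{H{\left(-1698,-2685 \right)}} = \frac{9169301}{\frac{1}{13} \frac{1}{1708 - 2685} \left(13 \left(-2685\right) + 15372 \left(-1698\right) + 9 \left(-2685\right) \left(-1698\right)\right)} = \frac{9169301}{\frac{1}{13} \frac{1}{-977} \left(-34905 - 26101656 + 41032170\right)} = \frac{9169301}{\frac{1}{13} \left(- \frac{1}{977}\right) 14895609} = \frac{9169301}{- \frac{14895609}{12701}} = 9169301 \left(- \frac{12701}{14895609}\right) = - \frac{116459292001}{14895609}$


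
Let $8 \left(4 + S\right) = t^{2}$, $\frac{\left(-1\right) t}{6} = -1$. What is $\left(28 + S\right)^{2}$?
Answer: $\frac{3249}{4} \approx 812.25$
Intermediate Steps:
$t = 6$ ($t = \left(-6\right) \left(-1\right) = 6$)
$S = \frac{1}{2}$ ($S = -4 + \frac{6^{2}}{8} = -4 + \frac{1}{8} \cdot 36 = -4 + \frac{9}{2} = \frac{1}{2} \approx 0.5$)
$\left(28 + S\right)^{2} = \left(28 + \frac{1}{2}\right)^{2} = \left(\frac{57}{2}\right)^{2} = \frac{3249}{4}$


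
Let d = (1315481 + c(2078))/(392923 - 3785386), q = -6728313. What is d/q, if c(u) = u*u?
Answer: 1877855/7608517634973 ≈ 2.4681e-7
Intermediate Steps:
c(u) = u**2
d = -1877855/1130821 (d = (1315481 + 2078**2)/(392923 - 3785386) = (1315481 + 4318084)/(-3392463) = 5633565*(-1/3392463) = -1877855/1130821 ≈ -1.6606)
d/q = -1877855/1130821/(-6728313) = -1877855/1130821*(-1/6728313) = 1877855/7608517634973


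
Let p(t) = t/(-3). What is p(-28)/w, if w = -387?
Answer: -28/1161 ≈ -0.024117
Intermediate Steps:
p(t) = -t/3 (p(t) = t*(-⅓) = -t/3)
p(-28)/w = -⅓*(-28)/(-387) = (28/3)*(-1/387) = -28/1161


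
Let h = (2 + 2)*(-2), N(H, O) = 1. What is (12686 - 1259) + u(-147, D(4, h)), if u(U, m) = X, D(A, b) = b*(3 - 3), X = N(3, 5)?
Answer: 11428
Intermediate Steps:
h = -8 (h = 4*(-2) = -8)
X = 1
D(A, b) = 0 (D(A, b) = b*0 = 0)
u(U, m) = 1
(12686 - 1259) + u(-147, D(4, h)) = (12686 - 1259) + 1 = 11427 + 1 = 11428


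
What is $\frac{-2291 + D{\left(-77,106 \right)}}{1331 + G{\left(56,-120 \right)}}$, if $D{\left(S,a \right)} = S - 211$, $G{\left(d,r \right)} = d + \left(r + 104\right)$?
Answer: $- \frac{2579}{1371} \approx -1.8811$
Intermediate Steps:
$G{\left(d,r \right)} = 104 + d + r$ ($G{\left(d,r \right)} = d + \left(104 + r\right) = 104 + d + r$)
$D{\left(S,a \right)} = -211 + S$
$\frac{-2291 + D{\left(-77,106 \right)}}{1331 + G{\left(56,-120 \right)}} = \frac{-2291 - 288}{1331 + \left(104 + 56 - 120\right)} = \frac{-2291 - 288}{1331 + 40} = - \frac{2579}{1371}$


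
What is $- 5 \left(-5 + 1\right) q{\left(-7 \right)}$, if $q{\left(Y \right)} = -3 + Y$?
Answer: $-200$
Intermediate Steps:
$- 5 \left(-5 + 1\right) q{\left(-7 \right)} = - 5 \left(-5 + 1\right) \left(-3 - 7\right) = \left(-5\right) \left(-4\right) \left(-10\right) = 20 \left(-10\right) = -200$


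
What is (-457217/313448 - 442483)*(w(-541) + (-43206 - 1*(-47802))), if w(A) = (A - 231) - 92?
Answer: -129403245404733/78362 ≈ -1.6514e+9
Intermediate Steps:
w(A) = -323 + A (w(A) = (-231 + A) - 92 = -323 + A)
(-457217/313448 - 442483)*(w(-541) + (-43206 - 1*(-47802))) = (-457217/313448 - 442483)*((-323 - 541) + (-43206 - 1*(-47802))) = (-457217*1/313448 - 442483)*(-864 + (-43206 + 47802)) = (-457217/313448 - 442483)*(-864 + 4596) = -138695868601/313448*3732 = -129403245404733/78362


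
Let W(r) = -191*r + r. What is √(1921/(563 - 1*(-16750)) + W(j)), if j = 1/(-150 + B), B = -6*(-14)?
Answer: 12*√83667958/63481 ≈ 1.7291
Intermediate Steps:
B = 84
j = -1/66 (j = 1/(-150 + 84) = 1/(-66) = -1/66 ≈ -0.015152)
W(r) = -190*r
√(1921/(563 - 1*(-16750)) + W(j)) = √(1921/(563 - 1*(-16750)) - 190*(-1/66)) = √(1921/(563 + 16750) + 95/33) = √(1921/17313 + 95/33) = √(189792/63481) = 12*√83667958/63481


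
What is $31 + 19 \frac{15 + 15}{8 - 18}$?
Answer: $-26$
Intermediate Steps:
$31 + 19 \frac{15 + 15}{8 - 18} = 31 + 19 \frac{30}{-10} = 31 + 19 \cdot 30 \left(- \frac{1}{10}\right) = 31 + 19 \left(-3\right) = 31 - 57 = -26$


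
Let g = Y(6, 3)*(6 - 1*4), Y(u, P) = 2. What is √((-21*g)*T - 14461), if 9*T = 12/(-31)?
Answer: I*√13893549/31 ≈ 120.24*I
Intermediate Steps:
T = -4/93 (T = (12/(-31))/9 = (12*(-1/31))/9 = (⅑)*(-12/31) = -4/93 ≈ -0.043011)
g = 4 (g = 2*(6 - 1*4) = 2*(6 - 4) = 2*2 = 4)
√((-21*g)*T - 14461) = √(-21*4*(-4/93) - 14461) = √(-84*(-4/93) - 14461) = √(112/31 - 14461) = √(-448179/31) = I*√13893549/31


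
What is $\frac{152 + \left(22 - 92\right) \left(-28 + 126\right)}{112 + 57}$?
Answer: $- \frac{516}{13} \approx -39.692$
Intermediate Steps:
$\frac{152 + \left(22 - 92\right) \left(-28 + 126\right)}{112 + 57} = \frac{152 - 6860}{169} = \left(152 - 6860\right) \frac{1}{169} = \left(-6708\right) \frac{1}{169} = - \frac{516}{13}$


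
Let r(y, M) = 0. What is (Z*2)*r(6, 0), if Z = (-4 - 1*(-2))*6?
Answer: 0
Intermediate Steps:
Z = -12 (Z = (-4 + 2)*6 = -2*6 = -12)
(Z*2)*r(6, 0) = -12*2*0 = -24*0 = 0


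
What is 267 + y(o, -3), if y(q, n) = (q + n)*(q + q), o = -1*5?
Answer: 347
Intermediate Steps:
o = -5
y(q, n) = 2*q*(n + q) (y(q, n) = (n + q)*(2*q) = 2*q*(n + q))
267 + y(o, -3) = 267 + 2*(-5)*(-3 - 5) = 267 + 2*(-5)*(-8) = 267 + 80 = 347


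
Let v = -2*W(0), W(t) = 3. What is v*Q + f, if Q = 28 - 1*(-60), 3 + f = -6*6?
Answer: -567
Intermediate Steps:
f = -39 (f = -3 - 6*6 = -3 - 36 = -39)
Q = 88 (Q = 28 + 60 = 88)
v = -6 (v = -2*3 = -6)
v*Q + f = -6*88 - 39 = -528 - 39 = -567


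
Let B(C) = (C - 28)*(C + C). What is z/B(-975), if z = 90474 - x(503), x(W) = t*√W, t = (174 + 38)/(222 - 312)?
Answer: 887/19175 + 53*√503/44006625 ≈ 0.046285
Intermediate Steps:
B(C) = 2*C*(-28 + C) (B(C) = (-28 + C)*(2*C) = 2*C*(-28 + C))
t = -106/45 (t = 212/(-90) = 212*(-1/90) = -106/45 ≈ -2.3556)
x(W) = -106*√W/45
z = 90474 + 106*√503/45 (z = 90474 - (-106)*√503/45 = 90474 + 106*√503/45 ≈ 90527.)
z/B(-975) = (90474 + 106*√503/45)/((2*(-975)*(-28 - 975))) = (90474 + 106*√503/45)/((2*(-975)*(-1003))) = (90474 + 106*√503/45)/1955850 = (90474 + 106*√503/45)*(1/1955850) = 887/19175 + 53*√503/44006625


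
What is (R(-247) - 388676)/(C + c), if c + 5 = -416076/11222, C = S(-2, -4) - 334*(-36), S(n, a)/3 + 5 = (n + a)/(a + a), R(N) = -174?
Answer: -1246764200/38376589 ≈ -32.488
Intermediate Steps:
S(n, a) = -15 + 3*(a + n)/(2*a) (S(n, a) = -15 + 3*((n + a)/(a + a)) = -15 + 3*((a + n)/((2*a))) = -15 + 3*((a + n)*(1/(2*a))) = -15 + 3*((a + n)/(2*a)) = -15 + 3*(a + n)/(2*a))
C = 48045/4 (C = (3/2)*(-2 - 9*(-4))/(-4) - 334*(-36) = (3/2)*(-1/4)*(-2 + 36) + 12024 = (3/2)*(-1/4)*34 + 12024 = -51/4 + 12024 = 48045/4 ≈ 12011.)
c = -236093/5611 (c = -5 - 416076/11222 = -5 - 416076*1/11222 = -5 - 208038/5611 = -236093/5611 ≈ -42.077)
(R(-247) - 388676)/(C + c) = (-174 - 388676)/(48045/4 - 236093/5611) = -388850/268636123/22444 = -388850*22444/268636123 = -1246764200/38376589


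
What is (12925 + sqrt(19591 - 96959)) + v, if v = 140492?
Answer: 153417 + 2*I*sqrt(19342) ≈ 1.5342e+5 + 278.15*I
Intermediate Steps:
(12925 + sqrt(19591 - 96959)) + v = (12925 + sqrt(19591 - 96959)) + 140492 = (12925 + sqrt(-77368)) + 140492 = (12925 + 2*I*sqrt(19342)) + 140492 = 153417 + 2*I*sqrt(19342)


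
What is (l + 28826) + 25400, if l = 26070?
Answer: 80296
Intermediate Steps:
(l + 28826) + 25400 = (26070 + 28826) + 25400 = 54896 + 25400 = 80296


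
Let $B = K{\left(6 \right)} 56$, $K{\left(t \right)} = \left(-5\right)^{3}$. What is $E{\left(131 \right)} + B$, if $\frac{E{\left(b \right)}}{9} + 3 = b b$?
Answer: $147422$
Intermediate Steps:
$K{\left(t \right)} = -125$
$E{\left(b \right)} = -27 + 9 b^{2}$ ($E{\left(b \right)} = -27 + 9 b b = -27 + 9 b^{2}$)
$B = -7000$ ($B = \left(-125\right) 56 = -7000$)
$E{\left(131 \right)} + B = \left(-27 + 9 \cdot 131^{2}\right) - 7000 = \left(-27 + 9 \cdot 17161\right) - 7000 = \left(-27 + 154449\right) - 7000 = 154422 - 7000 = 147422$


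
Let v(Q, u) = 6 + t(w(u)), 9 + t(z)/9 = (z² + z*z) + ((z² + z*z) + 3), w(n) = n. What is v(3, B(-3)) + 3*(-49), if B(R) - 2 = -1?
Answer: -159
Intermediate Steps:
B(R) = 1 (B(R) = 2 - 1 = 1)
t(z) = -54 + 36*z² (t(z) = -81 + 9*((z² + z*z) + ((z² + z*z) + 3)) = -81 + 9*((z² + z²) + ((z² + z²) + 3)) = -81 + 9*(2*z² + (2*z² + 3)) = -81 + 9*(2*z² + (3 + 2*z²)) = -81 + 9*(3 + 4*z²) = -81 + (27 + 36*z²) = -54 + 36*z²)
v(Q, u) = -48 + 36*u² (v(Q, u) = 6 + (-54 + 36*u²) = -48 + 36*u²)
v(3, B(-3)) + 3*(-49) = (-48 + 36*1²) + 3*(-49) = (-48 + 36*1) - 147 = (-48 + 36) - 147 = -12 - 147 = -159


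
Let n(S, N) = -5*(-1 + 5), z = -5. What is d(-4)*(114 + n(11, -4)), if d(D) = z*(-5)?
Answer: 2350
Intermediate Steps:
n(S, N) = -20 (n(S, N) = -5*4 = -20)
d(D) = 25 (d(D) = -5*(-5) = 25)
d(-4)*(114 + n(11, -4)) = 25*(114 - 20) = 25*94 = 2350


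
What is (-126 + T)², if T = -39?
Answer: 27225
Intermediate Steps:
(-126 + T)² = (-126 - 39)² = (-165)² = 27225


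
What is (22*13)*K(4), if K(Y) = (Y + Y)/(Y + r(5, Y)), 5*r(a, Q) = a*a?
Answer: 2288/9 ≈ 254.22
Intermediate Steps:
r(a, Q) = a²/5 (r(a, Q) = (a*a)/5 = a²/5)
K(Y) = 2*Y/(5 + Y) (K(Y) = (Y + Y)/(Y + (⅕)*5²) = (2*Y)/(Y + (⅕)*25) = (2*Y)/(Y + 5) = (2*Y)/(5 + Y) = 2*Y/(5 + Y))
(22*13)*K(4) = (22*13)*(2*4/(5 + 4)) = 286*(2*4/9) = 286*(2*4*(⅑)) = 286*(8/9) = 2288/9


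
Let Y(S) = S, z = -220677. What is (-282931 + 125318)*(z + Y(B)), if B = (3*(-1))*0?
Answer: 34781564001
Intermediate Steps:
B = 0 (B = -3*0 = 0)
(-282931 + 125318)*(z + Y(B)) = (-282931 + 125318)*(-220677 + 0) = -157613*(-220677) = 34781564001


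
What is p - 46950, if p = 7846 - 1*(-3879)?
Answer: -35225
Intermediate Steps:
p = 11725 (p = 7846 + 3879 = 11725)
p - 46950 = 11725 - 46950 = -35225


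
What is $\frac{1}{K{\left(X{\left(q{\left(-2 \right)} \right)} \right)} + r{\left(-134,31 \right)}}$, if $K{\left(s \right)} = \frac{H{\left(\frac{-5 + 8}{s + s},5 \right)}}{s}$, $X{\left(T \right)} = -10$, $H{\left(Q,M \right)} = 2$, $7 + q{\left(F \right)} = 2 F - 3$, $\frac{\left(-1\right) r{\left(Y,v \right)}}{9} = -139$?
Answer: $\frac{5}{6254} \approx 0.00079949$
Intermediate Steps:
$r{\left(Y,v \right)} = 1251$ ($r{\left(Y,v \right)} = \left(-9\right) \left(-139\right) = 1251$)
$q{\left(F \right)} = -10 + 2 F$ ($q{\left(F \right)} = -7 + \left(2 F - 3\right) = -7 + \left(-3 + 2 F\right) = -10 + 2 F$)
$K{\left(s \right)} = \frac{2}{s}$
$\frac{1}{K{\left(X{\left(q{\left(-2 \right)} \right)} \right)} + r{\left(-134,31 \right)}} = \frac{1}{\frac{2}{-10} + 1251} = \frac{1}{2 \left(- \frac{1}{10}\right) + 1251} = \frac{1}{- \frac{1}{5} + 1251} = \frac{1}{\frac{6254}{5}} = \frac{5}{6254}$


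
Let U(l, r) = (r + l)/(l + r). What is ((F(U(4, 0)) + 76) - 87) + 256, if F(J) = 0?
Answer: 245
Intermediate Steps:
U(l, r) = 1 (U(l, r) = (l + r)/(l + r) = 1)
((F(U(4, 0)) + 76) - 87) + 256 = ((0 + 76) - 87) + 256 = (76 - 87) + 256 = -11 + 256 = 245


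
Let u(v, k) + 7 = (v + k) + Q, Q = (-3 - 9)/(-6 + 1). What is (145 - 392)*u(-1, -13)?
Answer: 22971/5 ≈ 4594.2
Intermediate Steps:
Q = 12/5 (Q = -12/(-5) = -12*(-⅕) = 12/5 ≈ 2.4000)
u(v, k) = -23/5 + k + v (u(v, k) = -7 + ((v + k) + 12/5) = -7 + ((k + v) + 12/5) = -7 + (12/5 + k + v) = -23/5 + k + v)
(145 - 392)*u(-1, -13) = (145 - 392)*(-23/5 - 13 - 1) = -247*(-93/5) = 22971/5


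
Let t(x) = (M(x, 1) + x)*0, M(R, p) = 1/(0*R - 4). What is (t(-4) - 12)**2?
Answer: 144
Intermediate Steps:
M(R, p) = -1/4 (M(R, p) = 1/(0 - 4) = 1/(-4) = -1/4)
t(x) = 0 (t(x) = (-1/4 + x)*0 = 0)
(t(-4) - 12)**2 = (0 - 12)**2 = (-12)**2 = 144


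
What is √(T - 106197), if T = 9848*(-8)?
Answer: I*√184981 ≈ 430.09*I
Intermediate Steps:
T = -78784
√(T - 106197) = √(-78784 - 106197) = √(-184981) = I*√184981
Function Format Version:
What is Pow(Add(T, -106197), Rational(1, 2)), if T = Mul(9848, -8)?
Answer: Mul(I, Pow(184981, Rational(1, 2))) ≈ Mul(430.09, I)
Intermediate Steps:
T = -78784
Pow(Add(T, -106197), Rational(1, 2)) = Pow(Add(-78784, -106197), Rational(1, 2)) = Pow(-184981, Rational(1, 2)) = Mul(I, Pow(184981, Rational(1, 2)))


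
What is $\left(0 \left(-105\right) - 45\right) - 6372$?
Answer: $-6417$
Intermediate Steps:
$\left(0 \left(-105\right) - 45\right) - 6372 = \left(0 - 45\right) - 6372 = -45 - 6372 = -6417$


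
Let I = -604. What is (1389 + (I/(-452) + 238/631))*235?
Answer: 23303079870/71303 ≈ 3.2682e+5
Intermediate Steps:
(1389 + (I/(-452) + 238/631))*235 = (1389 + (-604/(-452) + 238/631))*235 = (1389 + (-604*(-1/452) + 238*(1/631)))*235 = (1389 + (151/113 + 238/631))*235 = (1389 + 122175/71303)*235 = (99162042/71303)*235 = 23303079870/71303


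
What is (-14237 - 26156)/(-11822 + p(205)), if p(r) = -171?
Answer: 40393/11993 ≈ 3.3680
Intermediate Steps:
(-14237 - 26156)/(-11822 + p(205)) = (-14237 - 26156)/(-11822 - 171) = -40393/(-11993) = -40393*(-1/11993) = 40393/11993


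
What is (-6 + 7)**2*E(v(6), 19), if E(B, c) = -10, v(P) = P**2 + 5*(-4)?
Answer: -10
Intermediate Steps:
v(P) = -20 + P**2 (v(P) = P**2 - 20 = -20 + P**2)
(-6 + 7)**2*E(v(6), 19) = (-6 + 7)**2*(-10) = 1**2*(-10) = 1*(-10) = -10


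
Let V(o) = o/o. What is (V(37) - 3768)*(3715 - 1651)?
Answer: -7775088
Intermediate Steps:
V(o) = 1
(V(37) - 3768)*(3715 - 1651) = (1 - 3768)*(3715 - 1651) = -3767*2064 = -7775088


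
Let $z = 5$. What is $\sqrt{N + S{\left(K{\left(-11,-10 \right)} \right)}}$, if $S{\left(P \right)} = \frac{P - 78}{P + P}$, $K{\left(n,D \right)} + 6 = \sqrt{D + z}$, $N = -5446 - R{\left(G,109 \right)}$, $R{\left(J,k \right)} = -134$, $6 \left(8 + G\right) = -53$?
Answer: $\frac{\sqrt{6} \sqrt{\frac{21220 - 3541 i \sqrt{5}}{-6 + i \sqrt{5}}}}{2} \approx 0.0146 + 72.841 i$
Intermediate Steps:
$G = - \frac{101}{6}$ ($G = -8 + \frac{1}{6} \left(-53\right) = -8 - \frac{53}{6} = - \frac{101}{6} \approx -16.833$)
$N = -5312$ ($N = -5446 - -134 = -5446 + 134 = -5312$)
$K{\left(n,D \right)} = -6 + \sqrt{5 + D}$ ($K{\left(n,D \right)} = -6 + \sqrt{D + 5} = -6 + \sqrt{5 + D}$)
$S{\left(P \right)} = \frac{-78 + P}{2 P}$
$\sqrt{N + S{\left(K{\left(-11,-10 \right)} \right)}} = \sqrt{-5312 + \frac{-78 - \left(6 - \sqrt{5 - 10}\right)}{2 \left(-6 + \sqrt{5 - 10}\right)}} = \sqrt{-5312 + \frac{-78 - \left(6 - \sqrt{-5}\right)}{2 \left(-6 + \sqrt{-5}\right)}} = \sqrt{-5312 + \frac{-78 - \left(6 - i \sqrt{5}\right)}{2 \left(-6 + i \sqrt{5}\right)}} = \sqrt{-5312 + \frac{-84 + i \sqrt{5}}{2 \left(-6 + i \sqrt{5}\right)}}$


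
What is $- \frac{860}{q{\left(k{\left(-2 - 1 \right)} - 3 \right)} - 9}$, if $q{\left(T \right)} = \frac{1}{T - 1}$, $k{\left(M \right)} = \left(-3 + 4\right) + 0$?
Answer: $\frac{645}{7} \approx 92.143$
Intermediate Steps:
$k{\left(M \right)} = 1$ ($k{\left(M \right)} = 1 + 0 = 1$)
$q{\left(T \right)} = \frac{1}{-1 + T}$
$- \frac{860}{q{\left(k{\left(-2 - 1 \right)} - 3 \right)} - 9} = - \frac{860}{\frac{1}{-1 + \left(1 - 3\right)} - 9} = - \frac{860}{\frac{1}{-1 - 2} - 9} = - \frac{860}{\frac{1}{-3} - 9} = - \frac{860}{- \frac{1}{3} - 9} = - \frac{860}{- \frac{28}{3}} = \left(-860\right) \left(- \frac{3}{28}\right) = \frac{645}{7}$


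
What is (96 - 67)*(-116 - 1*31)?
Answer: -4263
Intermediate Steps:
(96 - 67)*(-116 - 1*31) = 29*(-116 - 31) = 29*(-147) = -4263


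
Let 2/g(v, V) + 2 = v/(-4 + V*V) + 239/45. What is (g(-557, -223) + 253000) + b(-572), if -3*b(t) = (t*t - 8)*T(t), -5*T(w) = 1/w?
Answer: 4946382677021/19553820 ≈ 2.5296e+5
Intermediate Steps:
T(w) = -1/(5*w)
g(v, V) = 2/(149/45 + v/(-4 + V**2)) (g(v, V) = 2/(-2 + (v/(-4 + V*V) + 239/45)) = 2/(-2 + (v/(-4 + V**2) + 239*(1/45))) = 2/(-2 + (v/(-4 + V**2) + 239/45)) = 2/(-2 + (239/45 + v/(-4 + V**2))) = 2/(149/45 + v/(-4 + V**2)))
b(t) = (-8 + t**2)/(15*t) (b(t) = -(t*t - 8)*(-1/(5*t))/3 = -(t**2 - 8)*(-1/(5*t))/3 = -(-8 + t**2)*(-1/(5*t))/3 = -(-1)*(-8 + t**2)/(15*t) = (-8 + t**2)/(15*t))
(g(-557, -223) + 253000) + b(-572) = (90*(-4 + (-223)**2)/(-596 + 45*(-557) + 149*(-223)**2) + 253000) + (1/15)*(-8 + (-572)**2)/(-572) = (90*(-4 + 49729)/(-596 - 25065 + 149*49729) + 253000) + (1/15)*(-1/572)*(-8 + 327184) = (90*49725/(-596 - 25065 + 7409621) + 253000) + (1/15)*(-1/572)*327176 = (90*49725/7383960 + 253000) - 81794/2145 = (90*(1/7383960)*49725 + 253000) - 81794/2145 = (5525/9116 + 253000) - 81794/2145 = 2306353525/9116 - 81794/2145 = 4946382677021/19553820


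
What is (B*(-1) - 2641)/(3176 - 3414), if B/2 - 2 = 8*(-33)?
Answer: 2117/238 ≈ 8.8950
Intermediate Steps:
B = -524 (B = 4 + 2*(8*(-33)) = 4 + 2*(-264) = 4 - 528 = -524)
(B*(-1) - 2641)/(3176 - 3414) = (-524*(-1) - 2641)/(3176 - 3414) = (524 - 2641)/(-238) = -2117*(-1/238) = 2117/238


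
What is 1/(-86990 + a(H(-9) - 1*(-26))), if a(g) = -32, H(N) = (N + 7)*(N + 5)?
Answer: -1/87022 ≈ -1.1491e-5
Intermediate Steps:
H(N) = (5 + N)*(7 + N) (H(N) = (7 + N)*(5 + N) = (5 + N)*(7 + N))
1/(-86990 + a(H(-9) - 1*(-26))) = 1/(-86990 - 32) = 1/(-87022) = -1/87022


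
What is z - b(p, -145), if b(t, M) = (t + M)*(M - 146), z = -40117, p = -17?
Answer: -87259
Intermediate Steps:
b(t, M) = (-146 + M)*(M + t) (b(t, M) = (M + t)*(-146 + M) = (-146 + M)*(M + t))
z - b(p, -145) = -40117 - ((-145)**2 - 146*(-145) - 146*(-17) - 145*(-17)) = -40117 - (21025 + 21170 + 2482 + 2465) = -40117 - 1*47142 = -40117 - 47142 = -87259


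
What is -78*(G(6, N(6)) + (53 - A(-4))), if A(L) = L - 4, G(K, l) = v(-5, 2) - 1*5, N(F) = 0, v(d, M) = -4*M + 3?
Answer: -3978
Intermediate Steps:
v(d, M) = 3 - 4*M
G(K, l) = -10 (G(K, l) = (3 - 4*2) - 1*5 = (3 - 8) - 5 = -5 - 5 = -10)
A(L) = -4 + L
-78*(G(6, N(6)) + (53 - A(-4))) = -78*(-10 + (53 - (-4 - 4))) = -78*(-10 + (53 - 1*(-8))) = -78*(-10 + (53 + 8)) = -78*(-10 + 61) = -78*51 = -3978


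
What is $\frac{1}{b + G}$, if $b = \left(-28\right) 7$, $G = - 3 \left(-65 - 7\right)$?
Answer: $\frac{1}{20} \approx 0.05$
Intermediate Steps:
$G = 216$ ($G = \left(-3\right) \left(-72\right) = 216$)
$b = -196$
$\frac{1}{b + G} = \frac{1}{-196 + 216} = \frac{1}{20}$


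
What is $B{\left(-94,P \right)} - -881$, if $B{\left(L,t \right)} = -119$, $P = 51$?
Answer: $762$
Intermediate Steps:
$B{\left(-94,P \right)} - -881 = -119 - -881 = -119 + 881 = 762$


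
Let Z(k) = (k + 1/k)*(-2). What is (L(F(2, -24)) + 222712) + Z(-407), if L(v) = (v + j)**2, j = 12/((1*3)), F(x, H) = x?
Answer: 90989736/407 ≈ 2.2356e+5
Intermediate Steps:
j = 4 (j = 12/3 = 12*(1/3) = 4)
Z(k) = -2*k - 2/k
L(v) = (4 + v)**2 (L(v) = (v + 4)**2 = (4 + v)**2)
(L(F(2, -24)) + 222712) + Z(-407) = ((4 + 2)**2 + 222712) + (-2*(-407) - 2/(-407)) = (6**2 + 222712) + (814 - 2*(-1/407)) = (36 + 222712) + (814 + 2/407) = 222748 + 331300/407 = 90989736/407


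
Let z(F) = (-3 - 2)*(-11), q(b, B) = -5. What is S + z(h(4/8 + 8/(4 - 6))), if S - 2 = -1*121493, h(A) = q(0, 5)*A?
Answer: -121436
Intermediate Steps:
h(A) = -5*A
z(F) = 55 (z(F) = -5*(-11) = 55)
S = -121491 (S = 2 - 1*121493 = 2 - 121493 = -121491)
S + z(h(4/8 + 8/(4 - 6))) = -121491 + 55 = -121436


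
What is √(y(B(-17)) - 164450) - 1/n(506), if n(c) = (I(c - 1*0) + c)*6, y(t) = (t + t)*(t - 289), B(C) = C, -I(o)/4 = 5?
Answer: -1/2916 + I*√154046 ≈ -0.00034294 + 392.49*I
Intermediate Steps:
I(o) = -20 (I(o) = -4*5 = -20)
y(t) = 2*t*(-289 + t) (y(t) = (2*t)*(-289 + t) = 2*t*(-289 + t))
n(c) = -120 + 6*c (n(c) = (-20 + c)*6 = -120 + 6*c)
√(y(B(-17)) - 164450) - 1/n(506) = √(2*(-17)*(-289 - 17) - 164450) - 1/(-120 + 6*506) = √(2*(-17)*(-306) - 164450) - 1/(-120 + 3036) = √(10404 - 164450) - 1/2916 = √(-154046) - 1*1/2916 = I*√154046 - 1/2916 = -1/2916 + I*√154046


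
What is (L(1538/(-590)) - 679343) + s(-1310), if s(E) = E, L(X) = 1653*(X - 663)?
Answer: -525365797/295 ≈ -1.7809e+6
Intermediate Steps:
L(X) = -1095939 + 1653*X (L(X) = 1653*(-663 + X) = -1095939 + 1653*X)
(L(1538/(-590)) - 679343) + s(-1310) = ((-1095939 + 1653*(1538/(-590))) - 679343) - 1310 = ((-1095939 + 1653*(1538*(-1/590))) - 679343) - 1310 = ((-1095939 + 1653*(-769/295)) - 679343) - 1310 = ((-1095939 - 1271157/295) - 679343) - 1310 = (-324573162/295 - 679343) - 1310 = -524979347/295 - 1310 = -525365797/295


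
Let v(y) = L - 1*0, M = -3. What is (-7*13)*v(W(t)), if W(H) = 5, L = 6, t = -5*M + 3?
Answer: -546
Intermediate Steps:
t = 18 (t = -5*(-3) + 3 = 15 + 3 = 18)
v(y) = 6 (v(y) = 6 - 1*0 = 6 + 0 = 6)
(-7*13)*v(W(t)) = -7*13*6 = -91*6 = -546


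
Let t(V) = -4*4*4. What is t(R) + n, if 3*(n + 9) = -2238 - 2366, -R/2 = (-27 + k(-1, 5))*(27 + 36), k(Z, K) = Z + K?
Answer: -4823/3 ≈ -1607.7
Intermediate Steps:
k(Z, K) = K + Z
R = 2898 (R = -2*(-27 + (5 - 1))*(27 + 36) = -2*(-27 + 4)*63 = -(-46)*63 = -2*(-1449) = 2898)
t(V) = -64 (t(V) = -16*4 = -64)
n = -4631/3 (n = -9 + (-2238 - 2366)/3 = -9 + (⅓)*(-4604) = -9 - 4604/3 = -4631/3 ≈ -1543.7)
t(R) + n = -64 - 4631/3 = -4823/3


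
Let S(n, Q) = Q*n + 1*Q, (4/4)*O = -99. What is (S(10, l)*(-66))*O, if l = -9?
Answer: -646866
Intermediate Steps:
O = -99
S(n, Q) = Q + Q*n (S(n, Q) = Q*n + Q = Q + Q*n)
(S(10, l)*(-66))*O = (-9*(1 + 10)*(-66))*(-99) = (-9*11*(-66))*(-99) = -99*(-66)*(-99) = 6534*(-99) = -646866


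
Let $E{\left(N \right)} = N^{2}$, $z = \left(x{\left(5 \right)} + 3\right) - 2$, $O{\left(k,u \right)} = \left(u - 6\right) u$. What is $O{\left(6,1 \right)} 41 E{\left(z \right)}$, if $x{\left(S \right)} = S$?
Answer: $-7380$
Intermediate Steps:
$O{\left(k,u \right)} = u \left(-6 + u\right)$ ($O{\left(k,u \right)} = \left(-6 + u\right) u = u \left(-6 + u\right)$)
$z = 6$ ($z = \left(5 + 3\right) - 2 = 8 - 2 = 6$)
$O{\left(6,1 \right)} 41 E{\left(z \right)} = 1 \left(-6 + 1\right) 41 \cdot 6^{2} = 1 \left(-5\right) 41 \cdot 36 = \left(-5\right) 41 \cdot 36 = \left(-205\right) 36 = -7380$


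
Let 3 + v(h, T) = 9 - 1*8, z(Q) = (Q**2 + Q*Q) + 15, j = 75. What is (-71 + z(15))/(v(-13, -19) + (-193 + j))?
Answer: -197/60 ≈ -3.2833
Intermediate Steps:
z(Q) = 15 + 2*Q**2 (z(Q) = (Q**2 + Q**2) + 15 = 2*Q**2 + 15 = 15 + 2*Q**2)
v(h, T) = -2 (v(h, T) = -3 + (9 - 1*8) = -3 + (9 - 8) = -3 + 1 = -2)
(-71 + z(15))/(v(-13, -19) + (-193 + j)) = (-71 + (15 + 2*15**2))/(-2 + (-193 + 75)) = (-71 + (15 + 2*225))/(-2 - 118) = (-71 + (15 + 450))/(-120) = (-71 + 465)*(-1/120) = 394*(-1/120) = -197/60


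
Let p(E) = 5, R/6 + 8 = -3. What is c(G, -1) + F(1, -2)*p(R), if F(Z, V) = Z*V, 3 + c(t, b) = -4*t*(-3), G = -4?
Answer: -61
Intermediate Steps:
R = -66 (R = -48 + 6*(-3) = -48 - 18 = -66)
c(t, b) = -3 + 12*t (c(t, b) = -3 - 4*t*(-3) = -3 + 12*t)
F(Z, V) = V*Z
c(G, -1) + F(1, -2)*p(R) = (-3 + 12*(-4)) - 2*1*5 = (-3 - 48) - 2*5 = -51 - 10 = -61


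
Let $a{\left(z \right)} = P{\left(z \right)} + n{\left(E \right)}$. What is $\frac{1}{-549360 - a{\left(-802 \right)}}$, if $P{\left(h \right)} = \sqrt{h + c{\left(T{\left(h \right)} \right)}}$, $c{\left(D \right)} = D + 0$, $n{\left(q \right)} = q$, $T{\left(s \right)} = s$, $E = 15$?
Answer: $\frac{i}{- 549375 i + 2 \sqrt{401}} \approx -1.8202 \cdot 10^{-6} + 1.327 \cdot 10^{-10} i$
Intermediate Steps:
$c{\left(D \right)} = D$
$P{\left(h \right)} = \sqrt{2} \sqrt{h}$ ($P{\left(h \right)} = \sqrt{h + h} = \sqrt{2 h} = \sqrt{2} \sqrt{h}$)
$a{\left(z \right)} = 15 + \sqrt{2} \sqrt{z}$ ($a{\left(z \right)} = \sqrt{2} \sqrt{z} + 15 = 15 + \sqrt{2} \sqrt{z}$)
$\frac{1}{-549360 - a{\left(-802 \right)}} = \frac{1}{-549360 - \left(15 + \sqrt{2} \sqrt{-802}\right)} = \frac{1}{-549360 - \left(15 + \sqrt{2} i \sqrt{802}\right)} = \frac{1}{-549360 - \left(15 + 2 i \sqrt{401}\right)} = \frac{1}{-549375 - 2 i \sqrt{401}}$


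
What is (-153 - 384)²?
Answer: 288369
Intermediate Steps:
(-153 - 384)² = (-537)² = 288369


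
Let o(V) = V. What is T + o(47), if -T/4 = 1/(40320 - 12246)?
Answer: 659737/14037 ≈ 47.000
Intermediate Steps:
T = -2/14037 (T = -4/(40320 - 12246) = -4/28074 = -4*1/28074 = -2/14037 ≈ -0.00014248)
T + o(47) = -2/14037 + 47 = 659737/14037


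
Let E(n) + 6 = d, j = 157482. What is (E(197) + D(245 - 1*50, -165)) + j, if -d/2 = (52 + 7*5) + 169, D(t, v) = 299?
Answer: 157263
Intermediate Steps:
d = -512 (d = -2*((52 + 7*5) + 169) = -2*((52 + 35) + 169) = -2*(87 + 169) = -2*256 = -512)
E(n) = -518 (E(n) = -6 - 512 = -518)
(E(197) + D(245 - 1*50, -165)) + j = (-518 + 299) + 157482 = -219 + 157482 = 157263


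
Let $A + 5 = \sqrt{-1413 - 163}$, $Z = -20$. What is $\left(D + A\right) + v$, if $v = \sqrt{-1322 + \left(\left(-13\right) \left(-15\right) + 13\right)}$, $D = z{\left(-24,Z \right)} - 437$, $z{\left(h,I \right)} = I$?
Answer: $-462 + i \sqrt{1114} + 2 i \sqrt{394} \approx -462.0 + 73.076 i$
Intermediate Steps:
$A = -5 + 2 i \sqrt{394}$ ($A = -5 + \sqrt{-1413 - 163} = -5 + \sqrt{-1576} = -5 + 2 i \sqrt{394} \approx -5.0 + 39.699 i$)
$D = -457$ ($D = -20 - 437 = -457$)
$v = i \sqrt{1114}$ ($v = \sqrt{-1322 + \left(195 + 13\right)} = \sqrt{-1322 + 208} = \sqrt{-1114} = i \sqrt{1114} \approx 33.377 i$)
$\left(D + A\right) + v = \left(-457 - \left(5 - 2 i \sqrt{394}\right)\right) + i \sqrt{1114} = \left(-462 + 2 i \sqrt{394}\right) + i \sqrt{1114} = -462 + i \sqrt{1114} + 2 i \sqrt{394}$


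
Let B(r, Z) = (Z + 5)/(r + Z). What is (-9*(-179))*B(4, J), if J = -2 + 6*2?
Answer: 24165/14 ≈ 1726.1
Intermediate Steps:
J = 10 (J = -2 + 12 = 10)
B(r, Z) = (5 + Z)/(Z + r)
(-9*(-179))*B(4, J) = (-9*(-179))*((5 + 10)/(10 + 4)) = 1611*(15/14) = 24165/14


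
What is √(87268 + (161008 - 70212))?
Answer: 4*√11129 ≈ 421.98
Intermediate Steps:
√(87268 + (161008 - 70212)) = √(87268 + 90796) = √178064 = 4*√11129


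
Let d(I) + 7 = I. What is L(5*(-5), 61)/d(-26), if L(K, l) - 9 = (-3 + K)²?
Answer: -793/33 ≈ -24.030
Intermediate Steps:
d(I) = -7 + I
L(K, l) = 9 + (-3 + K)²
L(5*(-5), 61)/d(-26) = (9 + (-3 + 5*(-5))²)/(-7 - 26) = (9 + (-3 - 25)²)/(-33) = (9 + (-28)²)*(-1/33) = (9 + 784)*(-1/33) = 793*(-1/33) = -793/33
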